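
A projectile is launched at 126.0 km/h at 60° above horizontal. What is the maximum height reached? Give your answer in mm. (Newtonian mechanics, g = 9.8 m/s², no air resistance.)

v₀ = 126.0 km/h × 0.2777777777777778 = 35.0 m/s
H = v₀² × sin²(θ) / (2g) = 35.0² × sin(60°)² / (2 × 9.8) = 1225.0 × 0.75 / 19.6 = 46.875 m
H = 46.875 m / 0.001 = 46880 mm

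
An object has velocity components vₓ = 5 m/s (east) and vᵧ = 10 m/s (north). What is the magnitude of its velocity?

|v| = √(vₓ² + vᵧ²) = √(5² + 10²) = √(125) = 11.18 m/s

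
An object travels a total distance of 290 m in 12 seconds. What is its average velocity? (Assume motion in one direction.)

v_avg = Δd / Δt = 290 / 12 = 24.17 m/s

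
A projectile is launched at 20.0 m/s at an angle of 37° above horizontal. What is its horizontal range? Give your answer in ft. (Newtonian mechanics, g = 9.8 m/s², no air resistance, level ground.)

R = v₀² × sin(2θ) / g = 20.0² × sin(2 × 37°) / 9.8 = 400.0 × 0.961262 / 9.8 = 39.2352 m
R = 39.2352 m / 0.3048 = 128.7 ft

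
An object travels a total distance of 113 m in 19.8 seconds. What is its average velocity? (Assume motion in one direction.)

v_avg = Δd / Δt = 113 / 19.8 = 5.71 m/s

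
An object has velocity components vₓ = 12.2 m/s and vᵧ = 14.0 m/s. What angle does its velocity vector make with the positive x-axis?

θ = arctan(vᵧ/vₓ) = arctan(14.0/12.2) = 48.93°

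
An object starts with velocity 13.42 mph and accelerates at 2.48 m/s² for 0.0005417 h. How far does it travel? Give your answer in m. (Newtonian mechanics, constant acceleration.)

v₀ = 13.42 mph × 0.44704 = 5.99928 m/s
t = 0.0005417 h × 3600.0 = 1.95012 s
d = v₀ × t + ½ × a × t² = 5.99928 × 1.95012 + 0.5 × 2.48 × 1.95012² = 16.41 m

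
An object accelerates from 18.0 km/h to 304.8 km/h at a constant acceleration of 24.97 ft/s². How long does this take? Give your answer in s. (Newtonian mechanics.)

v₀ = 18.0 km/h × 0.2777777777777778 = 5.0 m/s
v = 304.8 km/h × 0.2777777777777778 = 84.6667 m/s
a = 24.97 ft/s² × 0.3048 = 7.61086 m/s²
t = (v - v₀) / a = (84.6667 - 5.0) / 7.61086 = 10.47 s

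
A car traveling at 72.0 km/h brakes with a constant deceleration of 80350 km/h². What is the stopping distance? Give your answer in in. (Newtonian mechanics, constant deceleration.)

v₀ = 72.0 km/h × 0.2777777777777778 = 20.0 m/s
a = 80350 km/h² × 7.716049382716049e-05 = 6.19985 m/s²
d = v₀² / (2a) = 20.0² / (2 × 6.19985) = 400.0 / 12.3997 = 32.2588 m
d = 32.2588 m / 0.0254 = 1270 in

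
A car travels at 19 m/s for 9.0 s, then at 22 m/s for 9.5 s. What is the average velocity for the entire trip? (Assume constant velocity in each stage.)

d₁ = v₁t₁ = 19 × 9.0 = 171.0 m
d₂ = v₂t₂ = 22 × 9.5 = 209.0 m
d_total = 380.0 m, t_total = 18.5 s
v_avg = d_total/t_total = 380.0/18.5 = 20.54 m/s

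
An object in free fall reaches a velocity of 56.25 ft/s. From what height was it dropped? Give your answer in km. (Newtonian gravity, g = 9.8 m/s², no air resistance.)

v = 56.25 ft/s × 0.3048 = 17.145 m/s
h = v² / (2g) = 17.145² / (2 × 9.8) = 14.9975 m
h = 14.9975 m / 1000.0 = 0.015 km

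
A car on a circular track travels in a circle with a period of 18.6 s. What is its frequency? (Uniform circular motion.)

f = 1/T = 1/18.6 = 0.0538 Hz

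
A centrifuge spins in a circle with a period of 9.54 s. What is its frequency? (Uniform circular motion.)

f = 1/T = 1/9.54 = 0.1048 Hz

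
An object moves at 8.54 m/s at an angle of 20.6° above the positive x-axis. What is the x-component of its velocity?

vₓ = v cos(θ) = 8.54 × cos(20.6°) = 7.99 m/s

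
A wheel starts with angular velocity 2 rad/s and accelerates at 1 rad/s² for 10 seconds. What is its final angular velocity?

ω = ω₀ + αt = 2 + 1 × 10 = 12 rad/s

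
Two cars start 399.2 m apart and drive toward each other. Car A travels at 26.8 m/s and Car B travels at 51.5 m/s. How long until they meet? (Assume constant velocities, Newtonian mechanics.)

Combined speed: v_combined = 26.8 + 51.5 = 78.3 m/s
Time to meet: t = d/v_combined = 399.2/78.3 = 5.1 s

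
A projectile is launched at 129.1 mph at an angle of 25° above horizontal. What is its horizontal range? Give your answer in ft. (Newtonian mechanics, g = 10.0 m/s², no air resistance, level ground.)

v₀ = 129.1 mph × 0.44704 = 57.7129 m/s
R = v₀² × sin(2θ) / g = 57.7129² × sin(2 × 25°) / 10.0 = 3330.78 × 0.766044 / 10.0 = 255.152 m
R = 255.152 m / 0.3048 = 837.1 ft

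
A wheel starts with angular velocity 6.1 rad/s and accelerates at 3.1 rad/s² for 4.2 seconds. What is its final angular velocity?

ω = ω₀ + αt = 6.1 + 3.1 × 4.2 = 19.12 rad/s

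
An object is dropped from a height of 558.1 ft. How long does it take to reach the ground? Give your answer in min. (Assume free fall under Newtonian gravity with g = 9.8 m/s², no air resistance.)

h = 558.1 ft × 0.3048 = 170.109 m
t = √(2h/g) = √(2 × 170.109 / 9.8) = 5.89204 s
t = 5.89204 s / 60.0 = 0.0982 min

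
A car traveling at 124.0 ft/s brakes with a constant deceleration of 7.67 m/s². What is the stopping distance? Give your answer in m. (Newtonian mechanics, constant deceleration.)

v₀ = 124.0 ft/s × 0.3048 = 37.7952 m/s
d = v₀² / (2a) = 37.7952² / (2 × 7.67) = 1428.48 / 15.34 = 93.12 m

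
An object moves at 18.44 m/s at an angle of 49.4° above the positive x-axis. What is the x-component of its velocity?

vₓ = v cos(θ) = 18.44 × cos(49.4°) = 12.0 m/s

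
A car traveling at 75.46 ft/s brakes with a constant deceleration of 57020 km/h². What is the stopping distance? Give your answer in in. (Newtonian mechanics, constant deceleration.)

v₀ = 75.46 ft/s × 0.3048 = 23.0002 m/s
a = 57020 km/h² × 7.716049382716049e-05 = 4.39969 m/s²
d = v₀² / (2a) = 23.0002² / (2 × 4.39969) = 529.009 / 8.79938 = 60.1189 m
d = 60.1189 m / 0.0254 = 2367 in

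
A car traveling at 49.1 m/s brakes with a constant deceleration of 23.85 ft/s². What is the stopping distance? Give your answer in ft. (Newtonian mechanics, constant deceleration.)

a = 23.85 ft/s² × 0.3048 = 7.26948 m/s²
d = v₀² / (2a) = 49.1² / (2 × 7.26948) = 2410.81 / 14.539 = 165.817 m
d = 165.817 m / 0.3048 = 544.0 ft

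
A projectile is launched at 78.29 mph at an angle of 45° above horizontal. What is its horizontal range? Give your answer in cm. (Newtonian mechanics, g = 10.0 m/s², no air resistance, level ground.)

v₀ = 78.29 mph × 0.44704 = 34.9988 m/s
R = v₀² × sin(2θ) / g = 34.9988² × sin(2 × 45°) / 10.0 = 1224.92 × 1.0 / 10.0 = 122.492 m
R = 122.492 m / 0.01 = 12250 cm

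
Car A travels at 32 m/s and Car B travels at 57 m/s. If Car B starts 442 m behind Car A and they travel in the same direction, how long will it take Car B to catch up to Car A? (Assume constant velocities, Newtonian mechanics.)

Relative speed: v_rel = 57 - 32 = 25 m/s
Time to catch: t = d₀/v_rel = 442/25 = 17.68 s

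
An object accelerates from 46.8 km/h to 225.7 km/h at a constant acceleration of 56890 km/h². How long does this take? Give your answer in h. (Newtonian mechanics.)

v₀ = 46.8 km/h × 0.2777777777777778 = 13.0 m/s
v = 225.7 km/h × 0.2777777777777778 = 62.6944 m/s
a = 56890 km/h² × 7.716049382716049e-05 = 4.38966 m/s²
t = (v - v₀) / a = (62.6944 - 13.0) / 4.38966 = 11.3208 s
t = 11.3208 s / 3600.0 = 0.003145 h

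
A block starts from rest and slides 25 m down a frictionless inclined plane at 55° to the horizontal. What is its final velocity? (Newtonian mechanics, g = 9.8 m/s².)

a = g sin(θ) = 9.8 × sin(55°) = 8.0277 m/s²
v = √(2ad) = √(2 × 8.0277 × 25) = 20.03 m/s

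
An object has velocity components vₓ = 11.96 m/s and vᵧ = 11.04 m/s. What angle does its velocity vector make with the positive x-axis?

θ = arctan(vᵧ/vₓ) = arctan(11.04/11.96) = 42.71°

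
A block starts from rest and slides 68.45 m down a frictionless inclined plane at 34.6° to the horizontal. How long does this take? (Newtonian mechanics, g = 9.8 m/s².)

a = g sin(θ) = 9.8 × sin(34.6°) = 5.5649 m/s²
t = √(2d/a) = √(2 × 68.45 / 5.5649) = 4.96 s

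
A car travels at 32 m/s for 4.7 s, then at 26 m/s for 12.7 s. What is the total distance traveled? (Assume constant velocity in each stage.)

d₁ = v₁t₁ = 32 × 4.7 = 150.4 m
d₂ = v₂t₂ = 26 × 12.7 = 330.2 m
d_total = 150.4 + 330.2 = 480.6 m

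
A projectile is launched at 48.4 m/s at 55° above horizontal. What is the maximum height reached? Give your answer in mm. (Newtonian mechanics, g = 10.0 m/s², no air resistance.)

H = v₀² × sin²(θ) / (2g) = 48.4² × sin(55°)² / (2 × 10.0) = 2342.56 × 0.67101 / 20.0 = 78.5941 m
H = 78.5941 m / 0.001 = 78590 mm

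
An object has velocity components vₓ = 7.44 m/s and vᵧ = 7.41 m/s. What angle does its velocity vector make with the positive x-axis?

θ = arctan(vᵧ/vₓ) = arctan(7.41/7.44) = 44.88°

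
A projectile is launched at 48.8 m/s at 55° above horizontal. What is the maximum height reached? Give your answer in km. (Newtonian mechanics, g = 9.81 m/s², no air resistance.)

H = v₀² × sin²(θ) / (2g) = 48.8² × sin(55°)² / (2 × 9.81) = 2381.44 × 0.67101 / 19.62 = 81.446 m
H = 81.446 m / 1000.0 = 0.08145 km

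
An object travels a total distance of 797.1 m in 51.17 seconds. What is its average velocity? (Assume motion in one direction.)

v_avg = Δd / Δt = 797.1 / 51.17 = 15.58 m/s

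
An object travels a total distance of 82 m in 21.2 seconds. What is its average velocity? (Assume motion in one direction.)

v_avg = Δd / Δt = 82 / 21.2 = 3.87 m/s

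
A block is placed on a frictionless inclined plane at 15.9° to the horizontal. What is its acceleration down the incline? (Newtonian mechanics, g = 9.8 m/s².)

a = g sin(θ) = 9.8 × sin(15.9°) = 9.8 × 0.27396 = 2.68 m/s²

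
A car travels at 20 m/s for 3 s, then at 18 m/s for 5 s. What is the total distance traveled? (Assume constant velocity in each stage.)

d₁ = v₁t₁ = 20 × 3 = 60 m
d₂ = v₂t₂ = 18 × 5 = 90 m
d_total = 60 + 90 = 150 m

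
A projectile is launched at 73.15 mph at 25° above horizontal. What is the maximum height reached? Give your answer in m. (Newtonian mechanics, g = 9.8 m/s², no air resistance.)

v₀ = 73.15 mph × 0.44704 = 32.701 m/s
H = v₀² × sin²(θ) / (2g) = 32.701² × sin(25°)² / (2 × 9.8) = 1069.36 × 0.178606 / 19.6 = 9.745 m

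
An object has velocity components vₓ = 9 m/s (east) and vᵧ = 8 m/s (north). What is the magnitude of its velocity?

|v| = √(vₓ² + vᵧ²) = √(9² + 8²) = √(145) = 12.04 m/s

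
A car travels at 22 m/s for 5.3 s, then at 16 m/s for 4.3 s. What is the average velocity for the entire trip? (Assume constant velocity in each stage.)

d₁ = v₁t₁ = 22 × 5.3 = 116.6 m
d₂ = v₂t₂ = 16 × 4.3 = 68.8 m
d_total = 185.4 m, t_total = 9.6 s
v_avg = d_total/t_total = 185.4/9.6 = 19.31 m/s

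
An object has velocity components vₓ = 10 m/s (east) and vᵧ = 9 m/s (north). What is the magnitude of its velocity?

|v| = √(vₓ² + vᵧ²) = √(10² + 9²) = √(181) = 13.45 m/s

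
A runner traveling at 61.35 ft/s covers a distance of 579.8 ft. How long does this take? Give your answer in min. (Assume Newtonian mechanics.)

d = 579.8 ft × 0.3048 = 176.723 m
v = 61.35 ft/s × 0.3048 = 18.6995 m/s
t = d / v = 176.723 / 18.6995 = 9.45068 s
t = 9.45068 s / 60.0 = 0.1575 min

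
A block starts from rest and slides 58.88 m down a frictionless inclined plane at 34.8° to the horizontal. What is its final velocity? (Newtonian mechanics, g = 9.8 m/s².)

a = g sin(θ) = 9.8 × sin(34.8°) = 5.593 m/s²
v = √(2ad) = √(2 × 5.593 × 58.88) = 25.66 m/s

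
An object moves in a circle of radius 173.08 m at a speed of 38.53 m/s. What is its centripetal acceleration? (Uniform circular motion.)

a_c = v²/r = 38.53²/173.08 = 1484.5609/173.08 = 8.58 m/s²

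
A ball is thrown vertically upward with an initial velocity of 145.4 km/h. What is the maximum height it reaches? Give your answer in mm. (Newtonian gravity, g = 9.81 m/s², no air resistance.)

v₀ = 145.4 km/h × 0.2777777777777778 = 40.3889 m/s
h_max = v₀² / (2g) = 40.3889² / (2 × 9.81) = 1631.26 / 19.62 = 83.1427 m
h_max = 83.1427 m / 0.001 = 83140 mm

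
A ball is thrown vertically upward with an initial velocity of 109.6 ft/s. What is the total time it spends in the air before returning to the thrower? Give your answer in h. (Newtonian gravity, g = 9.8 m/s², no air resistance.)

v₀ = 109.6 ft/s × 0.3048 = 33.4061 m/s
t_total = 2 × v₀ / g = 2 × 33.4061 / 9.8 = 6.81757 s
t_total = 6.81757 s / 3600.0 = 0.001894 h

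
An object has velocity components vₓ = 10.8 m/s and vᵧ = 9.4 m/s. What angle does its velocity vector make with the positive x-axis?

θ = arctan(vᵧ/vₓ) = arctan(9.4/10.8) = 41.04°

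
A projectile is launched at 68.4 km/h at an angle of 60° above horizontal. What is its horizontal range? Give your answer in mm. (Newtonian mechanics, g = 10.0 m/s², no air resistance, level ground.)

v₀ = 68.4 km/h × 0.2777777777777778 = 19.0 m/s
R = v₀² × sin(2θ) / g = 19.0² × sin(2 × 60°) / 10.0 = 361.0 × 0.866025 / 10.0 = 31.2635 m
R = 31.2635 m / 0.001 = 31260 mm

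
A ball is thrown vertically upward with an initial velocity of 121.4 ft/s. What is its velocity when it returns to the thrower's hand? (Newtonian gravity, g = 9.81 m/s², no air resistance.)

By conservation of energy (no air resistance), the ball returns to the throw height with the same speed as launch, but directed downward.
|v_ground| = v₀ = 121.4 ft/s
v_ground = 121.4 ft/s (downward)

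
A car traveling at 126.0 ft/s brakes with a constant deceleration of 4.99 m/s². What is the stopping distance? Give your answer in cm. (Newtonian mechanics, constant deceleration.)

v₀ = 126.0 ft/s × 0.3048 = 38.4048 m/s
d = v₀² / (2a) = 38.4048² / (2 × 4.99) = 1474.93 / 9.98 = 147.789 m
d = 147.789 m / 0.01 = 14780 cm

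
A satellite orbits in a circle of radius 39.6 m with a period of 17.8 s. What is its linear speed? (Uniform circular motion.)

v = 2πr/T = 2π×39.6/17.8 = 13.98 m/s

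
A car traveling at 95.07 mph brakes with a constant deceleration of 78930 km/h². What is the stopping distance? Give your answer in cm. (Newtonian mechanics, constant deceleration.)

v₀ = 95.07 mph × 0.44704 = 42.5001 m/s
a = 78930 km/h² × 7.716049382716049e-05 = 6.09028 m/s²
d = v₀² / (2a) = 42.5001² / (2 × 6.09028) = 1806.26 / 12.1806 = 148.29 m
d = 148.29 m / 0.01 = 14830 cm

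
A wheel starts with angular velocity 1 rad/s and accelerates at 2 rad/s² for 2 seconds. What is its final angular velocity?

ω = ω₀ + αt = 1 + 2 × 2 = 5 rad/s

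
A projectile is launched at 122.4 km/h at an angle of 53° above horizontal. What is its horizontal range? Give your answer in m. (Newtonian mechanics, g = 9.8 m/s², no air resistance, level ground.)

v₀ = 122.4 km/h × 0.2777777777777778 = 34.0 m/s
R = v₀² × sin(2θ) / g = 34.0² × sin(2 × 53°) / 9.8 = 1156.0 × 0.961262 / 9.8 = 113.4 m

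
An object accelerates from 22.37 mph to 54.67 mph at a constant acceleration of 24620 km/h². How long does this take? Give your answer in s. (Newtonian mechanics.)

v₀ = 22.37 mph × 0.44704 = 10.0003 m/s
v = 54.67 mph × 0.44704 = 24.4397 m/s
a = 24620 km/h² × 7.716049382716049e-05 = 1.89969 m/s²
t = (v - v₀) / a = (24.4397 - 10.0003) / 1.89969 = 7.601 s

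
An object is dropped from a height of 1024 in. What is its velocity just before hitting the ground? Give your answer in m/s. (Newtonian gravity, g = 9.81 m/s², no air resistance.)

h = 1024 in × 0.0254 = 26.0096 m
v = √(2gh) = √(2 × 9.81 × 26.0096) = 22.59 m/s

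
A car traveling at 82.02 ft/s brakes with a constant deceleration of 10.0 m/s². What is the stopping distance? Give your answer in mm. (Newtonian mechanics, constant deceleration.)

v₀ = 82.02 ft/s × 0.3048 = 24.9997 m/s
d = v₀² / (2a) = 24.9997² / (2 × 10.0) = 624.985 / 20.0 = 31.2492 m
d = 31.2492 m / 0.001 = 31250 mm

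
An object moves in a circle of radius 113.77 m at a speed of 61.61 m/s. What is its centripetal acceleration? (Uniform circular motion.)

a_c = v²/r = 61.61²/113.77 = 3795.7921/113.77 = 33.36 m/s²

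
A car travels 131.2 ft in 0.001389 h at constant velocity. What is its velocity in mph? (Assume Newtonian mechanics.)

d = 131.2 ft × 0.3048 = 39.9898 m
t = 0.001389 h × 3600.0 = 5.0004 s
v = d / t = 39.9898 / 5.0004 = 7.99732 m/s
v = 7.99732 m/s / 0.44704 = 17.89 mph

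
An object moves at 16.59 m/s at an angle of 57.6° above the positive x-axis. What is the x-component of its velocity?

vₓ = v cos(θ) = 16.59 × cos(57.6°) = 8.89 m/s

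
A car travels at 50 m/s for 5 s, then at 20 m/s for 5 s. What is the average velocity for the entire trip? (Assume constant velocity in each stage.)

d₁ = v₁t₁ = 50 × 5 = 250 m
d₂ = v₂t₂ = 20 × 5 = 100 m
d_total = 350 m, t_total = 10 s
v_avg = d_total/t_total = 350/10 = 35.0 m/s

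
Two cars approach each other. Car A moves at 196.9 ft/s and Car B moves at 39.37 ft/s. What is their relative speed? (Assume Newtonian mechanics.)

v_rel = v_A + v_B = 196.9 + 39.37 = 236.27 ft/s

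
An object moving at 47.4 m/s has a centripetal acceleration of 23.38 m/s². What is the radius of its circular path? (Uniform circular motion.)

r = v²/a_c = 47.4²/23.38 = 96.1 m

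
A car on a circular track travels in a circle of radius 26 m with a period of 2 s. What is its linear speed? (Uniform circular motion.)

v = 2πr/T = 2π×26/2 = 81.68 m/s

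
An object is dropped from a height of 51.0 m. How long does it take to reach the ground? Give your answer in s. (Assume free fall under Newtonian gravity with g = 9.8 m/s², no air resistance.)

t = √(2h/g) = √(2 × 51.0 / 9.8) = 3.226 s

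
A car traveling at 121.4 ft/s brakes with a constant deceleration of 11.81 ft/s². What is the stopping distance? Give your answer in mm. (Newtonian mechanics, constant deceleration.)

v₀ = 121.4 ft/s × 0.3048 = 37.0027 m/s
a = 11.81 ft/s² × 0.3048 = 3.59969 m/s²
d = v₀² / (2a) = 37.0027² / (2 × 3.59969) = 1369.2 / 7.19938 = 190.183 m
d = 190.183 m / 0.001 = 190200 mm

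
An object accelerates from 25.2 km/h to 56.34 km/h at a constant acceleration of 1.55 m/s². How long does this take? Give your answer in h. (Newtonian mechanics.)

v₀ = 25.2 km/h × 0.2777777777777778 = 7.0 m/s
v = 56.34 km/h × 0.2777777777777778 = 15.65 m/s
t = (v - v₀) / a = (15.65 - 7.0) / 1.55 = 5.58065 s
t = 5.58065 s / 3600.0 = 0.00155 h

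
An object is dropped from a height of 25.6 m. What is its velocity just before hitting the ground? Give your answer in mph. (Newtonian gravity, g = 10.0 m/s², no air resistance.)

v = √(2gh) = √(2 × 10.0 × 25.6) = 22.6274 m/s
v = 22.6274 m/s / 0.44704 = 50.62 mph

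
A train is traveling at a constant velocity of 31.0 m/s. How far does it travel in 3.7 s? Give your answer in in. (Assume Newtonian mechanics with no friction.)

d = v × t = 31.0 × 3.7 = 114.7 m
d = 114.7 m / 0.0254 = 4516 in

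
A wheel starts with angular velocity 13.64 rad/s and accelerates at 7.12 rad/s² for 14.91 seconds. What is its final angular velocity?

ω = ω₀ + αt = 13.64 + 7.12 × 14.91 = 119.8 rad/s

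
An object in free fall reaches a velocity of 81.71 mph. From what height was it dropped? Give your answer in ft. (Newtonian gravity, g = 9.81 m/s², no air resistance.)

v = 81.71 mph × 0.44704 = 36.5276 m/s
h = v² / (2g) = 36.5276² / (2 × 9.81) = 68.0054 m
h = 68.0054 m / 0.3048 = 223.1 ft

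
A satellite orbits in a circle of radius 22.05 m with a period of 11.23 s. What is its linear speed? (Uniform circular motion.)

v = 2πr/T = 2π×22.05/11.23 = 12.34 m/s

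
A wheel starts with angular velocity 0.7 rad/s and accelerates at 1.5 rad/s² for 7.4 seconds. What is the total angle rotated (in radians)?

θ = ω₀t + ½αt² = 0.7×7.4 + ½×1.5×7.4² = 46.25 rad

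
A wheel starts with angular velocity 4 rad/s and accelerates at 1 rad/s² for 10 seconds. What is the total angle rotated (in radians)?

θ = ω₀t + ½αt² = 4×10 + ½×1×10² = 90.0 rad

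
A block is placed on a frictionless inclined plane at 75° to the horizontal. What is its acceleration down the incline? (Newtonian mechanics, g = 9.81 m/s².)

a = g sin(θ) = 9.81 × sin(75°) = 9.81 × 0.9659 = 9.48 m/s²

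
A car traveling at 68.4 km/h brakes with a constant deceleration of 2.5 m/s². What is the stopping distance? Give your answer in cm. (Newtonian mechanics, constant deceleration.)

v₀ = 68.4 km/h × 0.2777777777777778 = 19.0 m/s
d = v₀² / (2a) = 19.0² / (2 × 2.5) = 361.0 / 5.0 = 72.2 m
d = 72.2 m / 0.01 = 7220 cm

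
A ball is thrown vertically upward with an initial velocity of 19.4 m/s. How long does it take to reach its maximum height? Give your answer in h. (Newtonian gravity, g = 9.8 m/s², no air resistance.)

t_up = v₀ / g = 19.4 / 9.8 = 1.97959 s
t_up = 1.97959 s / 3600.0 = 0.0005499 h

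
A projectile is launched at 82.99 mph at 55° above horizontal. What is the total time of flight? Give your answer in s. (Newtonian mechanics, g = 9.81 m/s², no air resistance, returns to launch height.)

v₀ = 82.99 mph × 0.44704 = 37.0998 m/s
T = 2 × v₀ × sin(θ) / g = 2 × 37.0998 × sin(55°) / 9.81 = 2 × 37.0998 × 0.819152 / 9.81 = 6.196 s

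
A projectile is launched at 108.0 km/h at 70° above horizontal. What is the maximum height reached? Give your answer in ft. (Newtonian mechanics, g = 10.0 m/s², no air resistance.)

v₀ = 108.0 km/h × 0.2777777777777778 = 30.0 m/s
H = v₀² × sin²(θ) / (2g) = 30.0² × sin(70°)² / (2 × 10.0) = 900.0 × 0.883022 / 20.0 = 39.736 m
H = 39.736 m / 0.3048 = 130.4 ft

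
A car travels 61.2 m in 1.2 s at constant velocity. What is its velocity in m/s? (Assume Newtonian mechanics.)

v = d / t = 61.2 / 1.2 = 51.0 m/s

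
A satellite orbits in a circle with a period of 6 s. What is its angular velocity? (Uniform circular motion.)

ω = 2π/T = 2π/6 = 1.0472 rad/s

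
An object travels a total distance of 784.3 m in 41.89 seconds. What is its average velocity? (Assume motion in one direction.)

v_avg = Δd / Δt = 784.3 / 41.89 = 18.72 m/s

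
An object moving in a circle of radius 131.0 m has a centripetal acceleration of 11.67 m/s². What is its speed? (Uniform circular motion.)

v = √(a_c × r) = √(11.67 × 131.0) = 39.1 m/s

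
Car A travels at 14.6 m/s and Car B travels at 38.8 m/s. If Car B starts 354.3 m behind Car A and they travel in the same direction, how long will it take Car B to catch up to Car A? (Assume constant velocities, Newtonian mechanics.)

Relative speed: v_rel = 38.8 - 14.6 = 24.2 m/s
Time to catch: t = d₀/v_rel = 354.3/24.2 = 14.64 s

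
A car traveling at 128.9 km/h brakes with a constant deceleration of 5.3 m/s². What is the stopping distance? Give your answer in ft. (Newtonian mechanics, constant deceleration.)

v₀ = 128.9 km/h × 0.2777777777777778 = 35.8056 m/s
d = v₀² / (2a) = 35.8056² / (2 × 5.3) = 1282.04 / 10.6 = 120.947 m
d = 120.947 m / 0.3048 = 396.8 ft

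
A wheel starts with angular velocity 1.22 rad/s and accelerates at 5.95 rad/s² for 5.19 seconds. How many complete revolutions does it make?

θ = ω₀t + ½αt² = 1.22×5.19 + ½×5.95×5.19² = 86.4666975 rad
Total revolutions = θ/(2π) = 86.4666975/(2π) = 13.76
Complete revolutions = ⌊13.76⌋ = 13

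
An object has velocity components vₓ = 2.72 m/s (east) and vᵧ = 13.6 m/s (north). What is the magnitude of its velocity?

|v| = √(vₓ² + vᵧ²) = √(2.72² + 13.6²) = √(192.3584) = 13.87 m/s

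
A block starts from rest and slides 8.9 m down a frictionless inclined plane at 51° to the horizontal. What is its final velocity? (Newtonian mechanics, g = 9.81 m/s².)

a = g sin(θ) = 9.81 × sin(51°) = 7.6238 m/s²
v = √(2ad) = √(2 × 7.6238 × 8.9) = 11.65 m/s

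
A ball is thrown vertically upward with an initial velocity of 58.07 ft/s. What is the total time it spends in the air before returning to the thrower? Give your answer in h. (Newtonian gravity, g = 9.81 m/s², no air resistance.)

v₀ = 58.07 ft/s × 0.3048 = 17.6997 m/s
t_total = 2 × v₀ / g = 2 × 17.6997 / 9.81 = 3.6085 s
t_total = 3.6085 s / 3600.0 = 0.001002 h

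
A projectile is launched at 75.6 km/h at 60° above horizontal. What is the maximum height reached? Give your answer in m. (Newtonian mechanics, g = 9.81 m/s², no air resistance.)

v₀ = 75.6 km/h × 0.2777777777777778 = 21.0 m/s
H = v₀² × sin²(θ) / (2g) = 21.0² × sin(60°)² / (2 × 9.81) = 441.0 × 0.75 / 19.62 = 16.86 m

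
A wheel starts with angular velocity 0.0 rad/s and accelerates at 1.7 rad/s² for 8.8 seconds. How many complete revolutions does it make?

θ = ω₀t + ½αt² = 0.0×8.8 + ½×1.7×8.8² = 65.824 rad
Total revolutions = θ/(2π) = 65.824/(2π) = 10.48
Complete revolutions = ⌊10.48⌋ = 10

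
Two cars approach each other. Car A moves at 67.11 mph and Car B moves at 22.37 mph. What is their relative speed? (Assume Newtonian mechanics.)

v_rel = v_A + v_B = 67.11 + 22.37 = 89.48 mph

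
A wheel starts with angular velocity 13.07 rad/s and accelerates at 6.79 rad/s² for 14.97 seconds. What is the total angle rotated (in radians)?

θ = ω₀t + ½αt² = 13.07×14.97 + ½×6.79×14.97² = 956.48 rad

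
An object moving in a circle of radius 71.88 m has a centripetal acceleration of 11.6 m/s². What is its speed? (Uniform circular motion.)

v = √(a_c × r) = √(11.6 × 71.88) = 28.88 m/s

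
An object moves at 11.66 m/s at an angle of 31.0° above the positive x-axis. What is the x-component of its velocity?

vₓ = v cos(θ) = 11.66 × cos(31.0°) = 9.99 m/s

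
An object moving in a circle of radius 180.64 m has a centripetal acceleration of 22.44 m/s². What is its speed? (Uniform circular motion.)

v = √(a_c × r) = √(22.44 × 180.64) = 63.67 m/s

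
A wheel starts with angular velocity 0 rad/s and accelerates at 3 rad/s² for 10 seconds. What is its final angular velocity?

ω = ω₀ + αt = 0 + 3 × 10 = 30 rad/s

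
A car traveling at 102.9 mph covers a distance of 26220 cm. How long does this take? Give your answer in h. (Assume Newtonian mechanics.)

d = 26220 cm × 0.01 = 262.2 m
v = 102.9 mph × 0.44704 = 46.0004 m/s
t = d / v = 262.2 / 46.0004 = 5.69995 s
t = 5.69995 s / 3600.0 = 0.001583 h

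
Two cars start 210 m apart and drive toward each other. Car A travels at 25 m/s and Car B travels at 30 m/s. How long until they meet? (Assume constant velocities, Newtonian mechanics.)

Combined speed: v_combined = 25 + 30 = 55 m/s
Time to meet: t = d/v_combined = 210/55 = 3.82 s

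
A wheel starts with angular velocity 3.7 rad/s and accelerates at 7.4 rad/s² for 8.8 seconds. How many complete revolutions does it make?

θ = ω₀t + ½αt² = 3.7×8.8 + ½×7.4×8.8² = 319.088 rad
Total revolutions = θ/(2π) = 319.088/(2π) = 50.78
Complete revolutions = ⌊50.78⌋ = 50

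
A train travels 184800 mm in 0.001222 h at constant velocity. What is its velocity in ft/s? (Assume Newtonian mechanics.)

d = 184800 mm × 0.001 = 184.8 m
t = 0.001222 h × 3600.0 = 4.3992 s
v = d / t = 184.8 / 4.3992 = 42.0076 m/s
v = 42.0076 m/s / 0.3048 = 137.8 ft/s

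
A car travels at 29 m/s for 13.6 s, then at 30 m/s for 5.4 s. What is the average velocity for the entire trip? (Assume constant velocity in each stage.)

d₁ = v₁t₁ = 29 × 13.6 = 394.4 m
d₂ = v₂t₂ = 30 × 5.4 = 162.0 m
d_total = 556.4 m, t_total = 19.0 s
v_avg = d_total/t_total = 556.4/19.0 = 29.28 m/s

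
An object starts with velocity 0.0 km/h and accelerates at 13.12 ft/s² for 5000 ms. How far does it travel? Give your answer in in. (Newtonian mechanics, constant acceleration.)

v₀ = 0.0 km/h × 0.2777777777777778 = 0.0 m/s
a = 13.12 ft/s² × 0.3048 = 3.99898 m/s²
t = 5000 ms × 0.001 = 5.0 s
d = v₀ × t + ½ × a × t² = 0.0 × 5.0 + 0.5 × 3.99898 × 5.0² = 49.9873 m
d = 49.9873 m / 0.0254 = 1968 in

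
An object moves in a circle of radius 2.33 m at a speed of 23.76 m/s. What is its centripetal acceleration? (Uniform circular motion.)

a_c = v²/r = 23.76²/2.33 = 564.5376/2.33 = 242.29 m/s²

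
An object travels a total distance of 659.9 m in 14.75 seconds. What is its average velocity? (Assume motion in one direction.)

v_avg = Δd / Δt = 659.9 / 14.75 = 44.74 m/s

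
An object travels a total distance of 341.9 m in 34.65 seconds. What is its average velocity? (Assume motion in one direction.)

v_avg = Δd / Δt = 341.9 / 34.65 = 9.87 m/s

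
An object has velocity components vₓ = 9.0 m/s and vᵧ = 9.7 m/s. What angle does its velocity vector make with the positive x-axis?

θ = arctan(vᵧ/vₓ) = arctan(9.7/9.0) = 47.14°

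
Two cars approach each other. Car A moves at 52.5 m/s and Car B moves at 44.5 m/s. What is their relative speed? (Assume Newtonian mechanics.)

v_rel = v_A + v_B = 52.5 + 44.5 = 97.0 m/s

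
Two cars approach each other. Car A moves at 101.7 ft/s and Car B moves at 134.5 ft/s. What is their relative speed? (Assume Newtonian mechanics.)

v_rel = v_A + v_B = 101.7 + 134.5 = 236.2 ft/s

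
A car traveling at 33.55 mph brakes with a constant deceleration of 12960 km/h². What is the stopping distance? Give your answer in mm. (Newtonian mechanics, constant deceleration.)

v₀ = 33.55 mph × 0.44704 = 14.9982 m/s
a = 12960 km/h² × 7.716049382716049e-05 = 1.0 m/s²
d = v₀² / (2a) = 14.9982² / (2 × 1.0) = 224.946 / 2.0 = 112.473 m
d = 112.473 m / 0.001 = 112500 mm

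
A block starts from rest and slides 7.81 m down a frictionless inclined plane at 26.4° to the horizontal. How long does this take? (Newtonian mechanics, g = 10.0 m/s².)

a = g sin(θ) = 10.0 × sin(26.4°) = 4.4464 m/s²
t = √(2d/a) = √(2 × 7.81 / 4.4464) = 1.87 s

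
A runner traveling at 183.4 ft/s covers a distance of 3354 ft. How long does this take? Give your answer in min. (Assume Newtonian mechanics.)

d = 3354 ft × 0.3048 = 1022.3 m
v = 183.4 ft/s × 0.3048 = 55.9003 m/s
t = d / v = 1022.3 / 55.9003 = 18.2879 s
t = 18.2879 s / 60.0 = 0.3048 min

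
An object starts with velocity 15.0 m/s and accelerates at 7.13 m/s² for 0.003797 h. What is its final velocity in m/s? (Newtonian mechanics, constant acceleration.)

t = 0.003797 h × 3600.0 = 13.6692 s
v = v₀ + a × t = 15.0 + 7.13 × 13.6692 = 112.5 m/s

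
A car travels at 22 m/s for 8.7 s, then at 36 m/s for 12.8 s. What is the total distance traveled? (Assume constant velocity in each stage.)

d₁ = v₁t₁ = 22 × 8.7 = 191.4 m
d₂ = v₂t₂ = 36 × 12.8 = 460.8 m
d_total = 191.4 + 460.8 = 652.2 m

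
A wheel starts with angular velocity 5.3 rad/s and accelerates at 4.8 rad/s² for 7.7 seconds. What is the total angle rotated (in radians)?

θ = ω₀t + ½αt² = 5.3×7.7 + ½×4.8×7.7² = 183.11 rad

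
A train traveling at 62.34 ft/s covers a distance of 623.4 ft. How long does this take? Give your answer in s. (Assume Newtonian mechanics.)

d = 623.4 ft × 0.3048 = 190.012 m
v = 62.34 ft/s × 0.3048 = 19.0012 m/s
t = d / v = 190.012 / 19.0012 = 10.0 s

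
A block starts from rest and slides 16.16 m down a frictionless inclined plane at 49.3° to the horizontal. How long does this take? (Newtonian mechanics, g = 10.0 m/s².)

a = g sin(θ) = 10.0 × sin(49.3°) = 7.5813 m/s²
t = √(2d/a) = √(2 × 16.16 / 7.5813) = 2.06 s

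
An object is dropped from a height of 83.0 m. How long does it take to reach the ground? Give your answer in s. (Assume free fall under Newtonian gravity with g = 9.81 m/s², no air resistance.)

t = √(2h/g) = √(2 × 83.0 / 9.81) = 4.114 s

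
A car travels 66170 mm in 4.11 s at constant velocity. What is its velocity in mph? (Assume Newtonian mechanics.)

d = 66170 mm × 0.001 = 66.17 m
v = d / t = 66.17 / 4.11 = 16.0998 m/s
v = 16.0998 m/s / 0.44704 = 36.01 mph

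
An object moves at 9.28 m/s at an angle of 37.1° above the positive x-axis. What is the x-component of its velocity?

vₓ = v cos(θ) = 9.28 × cos(37.1°) = 7.4 m/s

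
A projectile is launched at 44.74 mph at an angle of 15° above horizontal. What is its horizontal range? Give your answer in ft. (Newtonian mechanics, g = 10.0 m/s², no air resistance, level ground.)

v₀ = 44.74 mph × 0.44704 = 20.0006 m/s
R = v₀² × sin(2θ) / g = 20.0006² × sin(2 × 15°) / 10.0 = 400.024 × 0.5 / 10.0 = 20.0012 m
R = 20.0012 m / 0.3048 = 65.62 ft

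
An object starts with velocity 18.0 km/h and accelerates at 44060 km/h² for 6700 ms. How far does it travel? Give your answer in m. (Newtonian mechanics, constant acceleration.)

v₀ = 18.0 km/h × 0.2777777777777778 = 5.0 m/s
a = 44060 km/h² × 7.716049382716049e-05 = 3.39969 m/s²
t = 6700 ms × 0.001 = 6.7 s
d = v₀ × t + ½ × a × t² = 5.0 × 6.7 + 0.5 × 3.39969 × 6.7² = 109.8 m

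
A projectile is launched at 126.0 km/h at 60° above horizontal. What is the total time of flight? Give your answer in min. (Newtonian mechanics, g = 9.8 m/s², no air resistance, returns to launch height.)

v₀ = 126.0 km/h × 0.2777777777777778 = 35.0 m/s
T = 2 × v₀ × sin(θ) / g = 2 × 35.0 × sin(60°) / 9.8 = 2 × 35.0 × 0.866025 / 9.8 = 6.18589 s
T = 6.18589 s / 60.0 = 0.1031 min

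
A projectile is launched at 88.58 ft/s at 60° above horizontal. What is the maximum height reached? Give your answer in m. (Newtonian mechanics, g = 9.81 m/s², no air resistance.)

v₀ = 88.58 ft/s × 0.3048 = 26.9992 m/s
H = v₀² × sin²(θ) / (2g) = 26.9992² × sin(60°)² / (2 × 9.81) = 728.957 × 0.75 / 19.62 = 27.87 m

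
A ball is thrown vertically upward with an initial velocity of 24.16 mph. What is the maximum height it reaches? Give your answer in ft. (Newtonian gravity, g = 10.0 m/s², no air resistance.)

v₀ = 24.16 mph × 0.44704 = 10.8005 m/s
h_max = v₀² / (2g) = 10.8005² / (2 × 10.0) = 116.651 / 20.0 = 5.83255 m
h_max = 5.83255 m / 0.3048 = 19.14 ft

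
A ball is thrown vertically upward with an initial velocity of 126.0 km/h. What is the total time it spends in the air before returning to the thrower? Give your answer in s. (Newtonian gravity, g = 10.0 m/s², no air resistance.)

v₀ = 126.0 km/h × 0.2777777777777778 = 35.0 m/s
t_total = 2 × v₀ / g = 2 × 35.0 / 10.0 = 7.0 s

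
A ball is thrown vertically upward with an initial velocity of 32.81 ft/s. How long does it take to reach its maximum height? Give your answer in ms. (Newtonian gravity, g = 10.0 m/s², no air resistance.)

v₀ = 32.81 ft/s × 0.3048 = 10.0005 m/s
t_up = v₀ / g = 10.0005 / 10.0 = 1.00005 s
t_up = 1.00005 s / 0.001 = 1000 ms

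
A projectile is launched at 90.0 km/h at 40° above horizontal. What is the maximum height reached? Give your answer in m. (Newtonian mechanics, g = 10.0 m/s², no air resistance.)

v₀ = 90.0 km/h × 0.2777777777777778 = 25.0 m/s
H = v₀² × sin²(θ) / (2g) = 25.0² × sin(40°)² / (2 × 10.0) = 625.0 × 0.413176 / 20.0 = 12.91 m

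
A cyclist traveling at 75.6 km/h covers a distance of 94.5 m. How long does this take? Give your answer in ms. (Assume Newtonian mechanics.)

v = 75.6 km/h × 0.2777777777777778 = 21.0 m/s
t = d / v = 94.5 / 21.0 = 4.5 s
t = 4.5 s / 0.001 = 4500 ms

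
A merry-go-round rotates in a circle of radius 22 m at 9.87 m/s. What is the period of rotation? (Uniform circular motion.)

T = 2πr/v = 2π×22/9.87 = 14.01 s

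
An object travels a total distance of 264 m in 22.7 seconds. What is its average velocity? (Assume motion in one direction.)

v_avg = Δd / Δt = 264 / 22.7 = 11.63 m/s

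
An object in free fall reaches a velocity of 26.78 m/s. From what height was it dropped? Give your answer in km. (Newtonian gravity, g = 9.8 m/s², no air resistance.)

h = v² / (2g) = 26.78² / (2 × 9.8) = 36.5902 m
h = 36.5902 m / 1000.0 = 0.03659 km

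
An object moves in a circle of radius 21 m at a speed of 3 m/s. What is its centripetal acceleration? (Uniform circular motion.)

a_c = v²/r = 3²/21 = 9/21 = 0.43 m/s²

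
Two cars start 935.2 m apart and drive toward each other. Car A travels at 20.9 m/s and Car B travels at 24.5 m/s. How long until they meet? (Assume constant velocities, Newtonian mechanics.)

Combined speed: v_combined = 20.9 + 24.5 = 45.4 m/s
Time to meet: t = d/v_combined = 935.2/45.4 = 20.6 s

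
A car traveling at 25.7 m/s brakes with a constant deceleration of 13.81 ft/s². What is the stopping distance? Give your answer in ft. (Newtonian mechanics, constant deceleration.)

a = 13.81 ft/s² × 0.3048 = 4.20929 m/s²
d = v₀² / (2a) = 25.7² / (2 × 4.20929) = 660.49 / 8.41858 = 78.4562 m
d = 78.4562 m / 0.3048 = 257.4 ft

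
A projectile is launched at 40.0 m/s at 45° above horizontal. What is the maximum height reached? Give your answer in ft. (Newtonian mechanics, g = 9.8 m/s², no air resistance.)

H = v₀² × sin²(θ) / (2g) = 40.0² × sin(45°)² / (2 × 9.8) = 1600.0 × 0.5 / 19.6 = 40.8163 m
H = 40.8163 m / 0.3048 = 133.9 ft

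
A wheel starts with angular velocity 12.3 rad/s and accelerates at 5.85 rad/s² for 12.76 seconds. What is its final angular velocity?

ω = ω₀ + αt = 12.3 + 5.85 × 12.76 = 86.95 rad/s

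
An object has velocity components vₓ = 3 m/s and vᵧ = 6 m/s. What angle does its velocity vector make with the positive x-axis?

θ = arctan(vᵧ/vₓ) = arctan(6/3) = 63.43°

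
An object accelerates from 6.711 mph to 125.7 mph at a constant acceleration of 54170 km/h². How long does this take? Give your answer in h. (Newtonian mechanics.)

v₀ = 6.711 mph × 0.44704 = 3.00009 m/s
v = 125.7 mph × 0.44704 = 56.1929 m/s
a = 54170 km/h² × 7.716049382716049e-05 = 4.17978 m/s²
t = (v - v₀) / a = (56.1929 - 3.00009) / 4.17978 = 12.7262 s
t = 12.7262 s / 3600.0 = 0.003535 h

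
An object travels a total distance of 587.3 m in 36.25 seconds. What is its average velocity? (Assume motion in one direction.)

v_avg = Δd / Δt = 587.3 / 36.25 = 16.2 m/s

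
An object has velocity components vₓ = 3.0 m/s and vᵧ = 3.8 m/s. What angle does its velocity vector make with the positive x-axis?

θ = arctan(vᵧ/vₓ) = arctan(3.8/3.0) = 51.71°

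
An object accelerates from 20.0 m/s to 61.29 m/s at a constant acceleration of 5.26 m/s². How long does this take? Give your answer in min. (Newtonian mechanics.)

t = (v - v₀) / a = (61.29 - 20.0) / 5.26 = 7.84981 s
t = 7.84981 s / 60.0 = 0.1308 min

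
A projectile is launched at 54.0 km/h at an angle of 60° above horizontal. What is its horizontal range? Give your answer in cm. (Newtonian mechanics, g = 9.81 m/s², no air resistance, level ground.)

v₀ = 54.0 km/h × 0.2777777777777778 = 15.0 m/s
R = v₀² × sin(2θ) / g = 15.0² × sin(2 × 60°) / 9.81 = 225.0 × 0.866025 / 9.81 = 19.863 m
R = 19.863 m / 0.01 = 1986 cm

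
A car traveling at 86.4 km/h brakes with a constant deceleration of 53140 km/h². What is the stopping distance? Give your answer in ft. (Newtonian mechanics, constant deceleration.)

v₀ = 86.4 km/h × 0.2777777777777778 = 24.0 m/s
a = 53140 km/h² × 7.716049382716049e-05 = 4.10031 m/s²
d = v₀² / (2a) = 24.0² / (2 × 4.10031) = 576.0 / 8.20062 = 70.2386 m
d = 70.2386 m / 0.3048 = 230.4 ft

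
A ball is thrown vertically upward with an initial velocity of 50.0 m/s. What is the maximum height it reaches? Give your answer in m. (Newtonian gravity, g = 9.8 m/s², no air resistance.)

h_max = v₀² / (2g) = 50.0² / (2 × 9.8) = 2500.0 / 19.6 = 127.6 m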